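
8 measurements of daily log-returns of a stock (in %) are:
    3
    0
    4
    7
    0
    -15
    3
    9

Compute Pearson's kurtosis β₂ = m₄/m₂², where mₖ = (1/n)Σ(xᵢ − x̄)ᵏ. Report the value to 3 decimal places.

4.370

x̄ = 1.3750
Σ(xᵢ − x̄)² = 373.8750 ⇒ m₂ = 46.73438
Σ(xᵢ − x̄)⁴ = 76349.4316 ⇒ m₄ = 9543.67896
m₂² = 2184.10181
β₂ = m₄/m₂² = 9543.67896 / 2184.10181 ≈ 4.370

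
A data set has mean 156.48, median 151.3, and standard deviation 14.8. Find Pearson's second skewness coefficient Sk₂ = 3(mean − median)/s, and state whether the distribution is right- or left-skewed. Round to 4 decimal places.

1.0500, right-skewed

Sk₂ = 3(156.48 − 151.3) / 14.8 = 3 × 5.1800 / 14.8
    = 15.5400 / 14.8 ≈ 1.0500
Sk₂ > 0 ⇒ mean > median ⇒ right-skewed (positive skew).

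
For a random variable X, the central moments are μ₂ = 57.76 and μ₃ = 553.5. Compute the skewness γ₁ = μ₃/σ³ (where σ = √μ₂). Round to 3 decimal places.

σ = √μ₂ = √57.76 = 7.60000
σ³ = μ₂^(3/2) = 438.97600
γ₁ = μ₃/σ³ = 553.5 / 438.97600 ≈ 1.261

1.261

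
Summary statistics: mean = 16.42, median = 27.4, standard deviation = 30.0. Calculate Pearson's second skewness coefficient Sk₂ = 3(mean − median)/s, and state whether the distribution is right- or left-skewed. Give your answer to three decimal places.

Sk₂ = 3(16.42 − 27.4) / 30.0 = 3 × -10.9800 / 30.0
    = -32.9400 / 30.0 ≈ -1.098
Sk₂ < 0 ⇒ mean < median ⇒ left-skewed (negative skew).

-1.098, left-skewed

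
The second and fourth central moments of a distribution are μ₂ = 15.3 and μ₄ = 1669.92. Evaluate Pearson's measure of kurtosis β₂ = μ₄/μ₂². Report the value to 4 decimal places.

7.1337

μ₂² = 15.3² = 234.09000
μ₄/μ₂² = 1669.92 / 234.09000 = 7.13367
β₂ ≈ 7.1337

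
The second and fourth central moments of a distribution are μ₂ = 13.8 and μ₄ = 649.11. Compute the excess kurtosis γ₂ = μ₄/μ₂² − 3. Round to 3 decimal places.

μ₂² = 13.8² = 190.44000
μ₄/μ₂² = 649.11 / 190.44000 = 3.40848
γ₂ = 3.40848 − 3 ≈ 0.408

0.408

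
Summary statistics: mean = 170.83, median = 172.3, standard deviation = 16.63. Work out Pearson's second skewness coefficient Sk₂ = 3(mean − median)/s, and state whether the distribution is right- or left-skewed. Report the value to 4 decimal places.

-0.2652, left-skewed

Sk₂ = 3(170.83 − 172.3) / 16.63 = 3 × -1.4700 / 16.63
    = -4.4100 / 16.63 ≈ -0.2652
Sk₂ < 0 ⇒ mean < median ⇒ left-skewed (negative skew).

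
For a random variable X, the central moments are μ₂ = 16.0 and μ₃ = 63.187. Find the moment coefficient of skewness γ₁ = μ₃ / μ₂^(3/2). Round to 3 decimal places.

σ = √μ₂ = √16.0 = 4.00000
σ³ = μ₂^(3/2) = 64.00000
γ₁ = μ₃/σ³ = 63.187 / 64.00000 ≈ 0.987

0.987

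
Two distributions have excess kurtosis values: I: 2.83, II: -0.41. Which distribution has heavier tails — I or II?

Higher excess kurtosis ⇒ heavier tails relative to the normal distribution.
2.83 vs -0.41: the larger is 2.83, so I has heavier tails. (I is leptokurtic — heavier-than-normal tails; the other is platykurtic.)

I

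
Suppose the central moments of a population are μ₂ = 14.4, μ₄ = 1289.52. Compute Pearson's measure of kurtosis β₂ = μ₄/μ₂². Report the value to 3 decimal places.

μ₂² = 14.4² = 207.36000
μ₄/μ₂² = 1289.52 / 207.36000 = 6.21875
β₂ ≈ 6.219

6.219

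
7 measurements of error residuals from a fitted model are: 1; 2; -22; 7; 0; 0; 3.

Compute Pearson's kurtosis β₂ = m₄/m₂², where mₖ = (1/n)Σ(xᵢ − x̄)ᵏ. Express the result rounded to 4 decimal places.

x̄ = -1.2857
Σ(xᵢ − x̄)² = 535.4286 ⇒ m₂ = 76.48980
Σ(xᵢ − x̄)⁴ = 189310.9621 ⇒ m₄ = 27044.42316
m₂² = 5850.68888
β₂ = m₄/m₂² = 27044.42316 / 5850.68888 ≈ 4.6224

4.6224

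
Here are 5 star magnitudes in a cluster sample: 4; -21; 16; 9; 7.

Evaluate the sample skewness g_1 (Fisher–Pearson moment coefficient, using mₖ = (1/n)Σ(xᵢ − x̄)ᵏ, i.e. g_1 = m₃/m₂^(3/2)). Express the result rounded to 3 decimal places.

x̄ = (4 - 21 + 16 + 9 + 7) / 5 = 3.0000
deviations (xᵢ − x̄): 1.0000, -24.0000, 13.0000, 6.0000, 4.0000
Σ(xᵢ − x̄)² = 798.0000 ⇒ m₂ = 798.0000/5 = 159.60000
Σ(xᵢ − x̄)³ = -11346.0000 ⇒ m₃ = -11346.0000/5 = -2269.20000
m₂^(3/2) = 159.60000^(1.5) = 2016.27298
g_1 = m₃ / m₂^(3/2) = -2269.20000 / 2016.27298 ≈ -1.125

-1.125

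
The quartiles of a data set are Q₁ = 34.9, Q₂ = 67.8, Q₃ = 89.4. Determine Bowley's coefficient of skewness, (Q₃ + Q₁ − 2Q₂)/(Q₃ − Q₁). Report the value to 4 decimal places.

numerator: Q₃ + Q₁ − 2Q₂ = 89.4 + 34.9 − 2×67.8 = -11.3000
denominator: Q₃ − Q₁ = 89.4 − 34.9 = 54.5000
Bowley skewness = -11.3000 / 54.5000 ≈ -0.2073

-0.2073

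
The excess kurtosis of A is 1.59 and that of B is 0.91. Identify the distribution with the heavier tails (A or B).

A

Higher excess kurtosis ⇒ heavier tails relative to the normal distribution.
1.59 vs 0.91: the larger is 1.59, so A has heavier tails.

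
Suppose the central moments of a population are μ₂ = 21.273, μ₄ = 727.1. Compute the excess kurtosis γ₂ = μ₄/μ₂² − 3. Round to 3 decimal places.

-1.393

μ₂² = 21.273² = 452.54053
μ₄/μ₂² = 727.1 / 452.54053 = 1.60671
γ₂ = 1.60671 − 3 ≈ -1.393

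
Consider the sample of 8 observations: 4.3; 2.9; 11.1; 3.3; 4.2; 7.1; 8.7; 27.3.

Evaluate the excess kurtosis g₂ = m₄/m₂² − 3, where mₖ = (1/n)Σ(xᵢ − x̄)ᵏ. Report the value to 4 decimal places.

x̄ = 8.6125
Σ(xᵢ − x̄)² = 456.6288 ⇒ m₂ = 57.07859
Σ(xᵢ − x̄)⁴ = 124586.3525 ⇒ m₄ = 15573.29407
m₂² = 3257.96586
g₂ = m₄/m₂² − 3 = 4.78007 − 3 ≈ 1.7801

1.7801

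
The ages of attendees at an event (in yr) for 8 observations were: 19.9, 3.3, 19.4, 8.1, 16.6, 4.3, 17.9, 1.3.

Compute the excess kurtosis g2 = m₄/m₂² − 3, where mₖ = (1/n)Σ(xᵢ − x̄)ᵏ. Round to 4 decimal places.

-1.7654

x̄ = 11.3500
Σ(xᵢ − x̄)² = 434.4400 ⇒ m₂ = 54.30500
Σ(xᵢ − x̄)⁴ = 29126.4293 ⇒ m₄ = 3640.80367
m₂² = 2949.03302
g2 = m₄/m₂² − 3 = 1.23458 − 3 ≈ -1.7654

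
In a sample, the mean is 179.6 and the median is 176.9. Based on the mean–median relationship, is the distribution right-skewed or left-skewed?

right-skewed

mean − median = 179.6 − 176.9 = 2.7
mean > median ⇒ the longer tail is on the right ⇒ right-skewed (positively skewed).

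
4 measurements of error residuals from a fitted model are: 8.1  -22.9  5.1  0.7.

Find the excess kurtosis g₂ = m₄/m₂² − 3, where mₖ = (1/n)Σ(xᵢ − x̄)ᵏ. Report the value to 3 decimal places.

-0.791

x̄ = -2.2500
Σ(xᵢ − x̄)² = 596.2700 ⇒ m₂ = 149.06750
Σ(xᵢ − x̄)⁴ = 196305.5425 ⇒ m₄ = 49076.38563
m₂² = 22221.11956
g₂ = m₄/m₂² − 3 = 2.20855 − 3 ≈ -0.791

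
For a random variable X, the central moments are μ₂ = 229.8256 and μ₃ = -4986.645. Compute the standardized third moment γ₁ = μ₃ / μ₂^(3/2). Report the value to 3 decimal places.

σ = √μ₂ = √229.8256 = 15.16000
σ³ = μ₂^(3/2) = 3484.15610
γ₁ = μ₃/σ³ = -4986.645 / 3484.15610 ≈ -1.431

-1.431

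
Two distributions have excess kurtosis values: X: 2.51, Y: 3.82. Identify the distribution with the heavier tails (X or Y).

Higher excess kurtosis ⇒ heavier tails relative to the normal distribution.
2.51 vs 3.82: the larger is 3.82, so Y has heavier tails.

Y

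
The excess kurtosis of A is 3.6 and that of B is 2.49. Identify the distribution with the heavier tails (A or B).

A

Higher excess kurtosis ⇒ heavier tails relative to the normal distribution.
3.6 vs 2.49: the larger is 3.6, so A has heavier tails.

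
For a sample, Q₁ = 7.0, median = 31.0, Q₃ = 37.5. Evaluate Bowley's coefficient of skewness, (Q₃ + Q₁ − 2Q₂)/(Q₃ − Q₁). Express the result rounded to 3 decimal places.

numerator: Q₃ + Q₁ − 2Q₂ = 37.5 + 7.0 − 2×31.0 = -17.5000
denominator: Q₃ − Q₁ = 37.5 − 7.0 = 30.5000
Bowley skewness = -17.5000 / 30.5000 ≈ -0.574

-0.574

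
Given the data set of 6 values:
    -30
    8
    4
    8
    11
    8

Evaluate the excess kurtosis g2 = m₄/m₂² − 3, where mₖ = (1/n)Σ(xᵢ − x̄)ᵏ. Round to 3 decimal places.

x̄ = 1.5000
Σ(xᵢ − x̄)² = 1215.5000 ⇒ m₂ = 202.58333
Σ(xᵢ − x̄)⁴ = 998099.3750 ⇒ m₄ = 166349.89583
m₂² = 41040.00694
g2 = m₄/m₂² − 3 = 4.05336 − 3 ≈ 1.053

1.053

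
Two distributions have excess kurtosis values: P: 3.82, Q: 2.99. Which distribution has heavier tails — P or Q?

P

Higher excess kurtosis ⇒ heavier tails relative to the normal distribution.
3.82 vs 2.99: the larger is 3.82, so P has heavier tails.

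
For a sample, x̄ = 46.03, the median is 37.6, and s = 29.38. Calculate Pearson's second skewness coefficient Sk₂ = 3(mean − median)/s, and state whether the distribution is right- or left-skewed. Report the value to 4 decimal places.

Sk₂ = 3(46.03 − 37.6) / 29.38 = 3 × 8.4300 / 29.38
    = 25.2900 / 29.38 ≈ 0.8608
Sk₂ > 0 ⇒ mean > median ⇒ right-skewed (positive skew).

0.8608, right-skewed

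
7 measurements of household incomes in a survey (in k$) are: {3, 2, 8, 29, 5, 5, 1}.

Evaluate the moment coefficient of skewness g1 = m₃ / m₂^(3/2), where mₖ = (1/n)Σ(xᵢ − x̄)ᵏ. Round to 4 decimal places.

x̄ = (3 + 2 + 8 + 29 + 5 + 5 + 1) / 7 = 7.5714
deviations (xᵢ − x̄): -4.5714, -5.5714, 0.4286, 21.4286, -2.5714, -2.5714, -6.5714
Σ(xᵢ − x̄)² = 567.7143 ⇒ m₂ = 567.7143/7 = 81.10204
Σ(xᵢ − x̄)³ = 9253.4694 ⇒ m₃ = 9253.4694/7 = 1321.92420
m₂^(3/2) = 81.10204^(1.5) = 730.37798
g1 = m₃ / m₂^(3/2) = 1321.92420 / 730.37798 ≈ 1.8099

1.8099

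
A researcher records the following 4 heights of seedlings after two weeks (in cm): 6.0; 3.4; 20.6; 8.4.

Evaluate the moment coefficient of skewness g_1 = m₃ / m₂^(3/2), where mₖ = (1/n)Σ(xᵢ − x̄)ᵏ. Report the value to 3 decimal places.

x̄ = (6.0 + 3.4 + 20.6 + 8.4) / 4 = 9.6000
deviations (xᵢ − x̄): -3.6000, -6.2000, 11.0000, -1.2000
Σ(xᵢ − x̄)² = 173.8400 ⇒ m₂ = 173.8400/4 = 43.46000
Σ(xᵢ − x̄)³ = 1044.2880 ⇒ m₃ = 1044.2880/4 = 261.07200
m₂^(3/2) = 43.46000^(1.5) = 286.50657
g_1 = m₃ / m₂^(3/2) = 261.07200 / 286.50657 ≈ 0.911

0.911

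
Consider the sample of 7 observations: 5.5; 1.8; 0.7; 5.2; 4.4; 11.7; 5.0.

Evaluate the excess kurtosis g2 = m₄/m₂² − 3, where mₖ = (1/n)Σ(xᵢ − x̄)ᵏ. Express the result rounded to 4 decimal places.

0.2318

x̄ = 4.9000
Σ(xᵢ − x̄)² = 74.2000 ⇒ m₂ = 10.60000
Σ(xᵢ − x̄)⁴ = 2541.8596 ⇒ m₄ = 363.12280
m₂² = 112.36000
g2 = m₄/m₂² − 3 = 3.23178 − 3 ≈ 0.2318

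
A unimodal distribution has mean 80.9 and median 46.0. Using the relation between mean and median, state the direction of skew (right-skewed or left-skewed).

mean − median = 80.9 − 46.0 = 34.9
mean > median ⇒ the longer tail is on the right ⇒ right-skewed (positively skewed).

right-skewed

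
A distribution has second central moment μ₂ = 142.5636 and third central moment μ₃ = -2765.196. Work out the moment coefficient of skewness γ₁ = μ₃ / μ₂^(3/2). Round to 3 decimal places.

σ = √μ₂ = √142.5636 = 11.94000
σ³ = μ₂^(3/2) = 1702.20938
γ₁ = μ₃/σ³ = -2765.196 / 1702.20938 ≈ -1.624

-1.624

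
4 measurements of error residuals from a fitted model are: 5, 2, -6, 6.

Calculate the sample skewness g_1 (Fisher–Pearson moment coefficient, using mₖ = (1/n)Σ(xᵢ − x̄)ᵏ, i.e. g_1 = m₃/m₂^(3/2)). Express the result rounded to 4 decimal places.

x̄ = (5 + 2 - 6 + 6) / 4 = 1.7500
deviations (xᵢ − x̄): 3.2500, 0.2500, -7.7500, 4.2500
Σ(xᵢ − x̄)² = 88.7500 ⇒ m₂ = 88.7500/4 = 22.18750
Σ(xᵢ − x̄)³ = -354.3750 ⇒ m₃ = -354.3750/4 = -88.59375
m₂^(3/2) = 22.18750^(1.5) = 104.51113
g_1 = m₃ / m₂^(3/2) = -88.59375 / 104.51113 ≈ -0.8477

-0.8477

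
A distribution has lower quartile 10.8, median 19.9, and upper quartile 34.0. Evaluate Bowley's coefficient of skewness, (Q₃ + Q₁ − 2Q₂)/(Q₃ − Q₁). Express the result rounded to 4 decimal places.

numerator: Q₃ + Q₁ − 2Q₂ = 34.0 + 10.8 − 2×19.9 = 5.0000
denominator: Q₃ − Q₁ = 34.0 − 10.8 = 23.2000
Bowley skewness = 5.0000 / 23.2000 ≈ 0.2155

0.2155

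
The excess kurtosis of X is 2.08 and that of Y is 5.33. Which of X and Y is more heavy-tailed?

Y

Higher excess kurtosis ⇒ heavier tails relative to the normal distribution.
2.08 vs 5.33: the larger is 5.33, so Y has heavier tails.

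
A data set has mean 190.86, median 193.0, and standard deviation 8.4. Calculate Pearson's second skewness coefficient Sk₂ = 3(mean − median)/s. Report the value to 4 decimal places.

Sk₂ = 3(190.86 − 193.0) / 8.4 = 3 × -2.1400 / 8.4
    = -6.4200 / 8.4 ≈ -0.7643

-0.7643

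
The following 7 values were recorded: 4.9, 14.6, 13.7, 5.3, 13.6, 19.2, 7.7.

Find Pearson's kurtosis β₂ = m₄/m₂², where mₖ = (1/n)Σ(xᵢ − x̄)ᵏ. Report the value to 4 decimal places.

1.6638

x̄ = 11.2857
Σ(xᵢ − x̄)² = 174.2686 ⇒ m₂ = 24.89551
Σ(xᵢ − x̄)⁴ = 7218.3823 ⇒ m₄ = 1031.19747
m₂² = 619.78643
β₂ = m₄/m₂² = 1031.19747 / 619.78643 ≈ 1.6638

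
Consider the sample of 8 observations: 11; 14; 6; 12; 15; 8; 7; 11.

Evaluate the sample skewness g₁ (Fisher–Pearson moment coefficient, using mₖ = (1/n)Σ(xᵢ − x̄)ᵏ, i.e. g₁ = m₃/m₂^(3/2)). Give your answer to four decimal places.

x̄ = (11 + 14 + 6 + 12 + 15 + 8 + 7 + 11) / 8 = 10.5000
deviations (xᵢ − x̄): 0.5000, 3.5000, -4.5000, 1.5000, 4.5000, -2.5000, -3.5000, 0.5000
Σ(xᵢ − x̄)² = 74.0000 ⇒ m₂ = 74.0000/8 = 9.25000
Σ(xᵢ − x̄)³ = -12.0000 ⇒ m₃ = -12.0000/8 = -1.50000
m₂^(3/2) = 9.25000^(1.5) = 28.13278
g₁ = m₃ / m₂^(3/2) = -1.50000 / 28.13278 ≈ -0.0533

-0.0533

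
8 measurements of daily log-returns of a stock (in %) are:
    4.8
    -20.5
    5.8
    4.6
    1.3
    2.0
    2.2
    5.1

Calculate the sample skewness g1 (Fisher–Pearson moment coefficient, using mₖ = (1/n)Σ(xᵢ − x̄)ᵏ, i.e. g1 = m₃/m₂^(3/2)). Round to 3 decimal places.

x̄ = (4.8 - 20.5 + 5.8 + 4.6 + 1.3 + 2.0 + 2.2 + 5.1) / 8 = 0.6625
deviations (xᵢ − x̄): 4.1375, -21.1625, 5.1375, 3.9375, 0.6375, 1.3375, 1.5375, 4.4375
Σ(xᵢ − x̄)² = 531.1188 ⇒ m₂ = 531.1188/8 = 66.38984
Σ(xᵢ − x̄)³ = -9116.5137 ⇒ m₃ = -9116.5137/8 = -1139.56421
m₂^(3/2) = 66.38984^(1.5) = 540.94420
g1 = m₃ / m₂^(3/2) = -1139.56421 / 540.94420 ≈ -2.107

-2.107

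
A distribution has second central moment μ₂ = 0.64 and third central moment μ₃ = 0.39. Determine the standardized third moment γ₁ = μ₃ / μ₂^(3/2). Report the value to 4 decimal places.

σ = √μ₂ = √0.64 = 0.80000
σ³ = μ₂^(3/2) = 0.51200
γ₁ = μ₃/σ³ = 0.39 / 0.51200 ≈ 0.7617

0.7617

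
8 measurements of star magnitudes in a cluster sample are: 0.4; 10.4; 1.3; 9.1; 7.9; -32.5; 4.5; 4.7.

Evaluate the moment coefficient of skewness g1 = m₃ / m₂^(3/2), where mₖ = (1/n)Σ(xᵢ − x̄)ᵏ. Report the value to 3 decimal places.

-1.979

x̄ = (0.4 + 10.4 + 1.3 + 9.1 + 7.9 - 32.5 + 4.5 + 4.7) / 8 = 0.7250
deviations (xᵢ − x̄): -0.3250, 9.6750, 0.5750, 8.3750, 7.1750, -33.2250, 3.7750, 3.9750
Σ(xᵢ − x̄)² = 1349.6150 ⇒ m₂ = 1349.6150/8 = 168.70188
Σ(xᵢ − x̄)³ = -34697.9033 ⇒ m₃ = -34697.9033/8 = -4337.23791
m₂^(3/2) = 168.70188^(1.5) = 2191.18913
g1 = m₃ / m₂^(3/2) = -4337.23791 / 2191.18913 ≈ -1.979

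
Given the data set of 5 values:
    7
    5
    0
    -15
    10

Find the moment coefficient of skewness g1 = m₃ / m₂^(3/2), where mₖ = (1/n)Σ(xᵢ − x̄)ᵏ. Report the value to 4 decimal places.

-1.0354

x̄ = (7 + 5 + 0 - 15 + 10) / 5 = 1.4000
deviations (xᵢ − x̄): 5.6000, 3.6000, -1.4000, -16.4000, 8.6000
Σ(xᵢ − x̄)² = 389.2000 ⇒ m₂ = 389.2000/5 = 77.84000
Σ(xᵢ − x̄)³ = -3555.3600 ⇒ m₃ = -3555.3600/5 = -711.07200
m₂^(3/2) = 77.84000^(1.5) = 686.75881
g1 = m₃ / m₂^(3/2) = -711.07200 / 686.75881 ≈ -1.0354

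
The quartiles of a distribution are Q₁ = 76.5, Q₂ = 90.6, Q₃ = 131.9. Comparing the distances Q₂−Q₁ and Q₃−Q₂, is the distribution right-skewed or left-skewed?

right-skewed

Q₂ − Q₁ = 14.1;  Q₃ − Q₂ = 41.3
Q₃ − Q₂ > Q₂ − Q₁ ⇒ the upper half is more spread out ⇒ right-skewed.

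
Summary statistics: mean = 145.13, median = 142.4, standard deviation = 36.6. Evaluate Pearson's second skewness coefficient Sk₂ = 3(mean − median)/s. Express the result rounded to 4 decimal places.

Sk₂ = 3(145.13 − 142.4) / 36.6 = 3 × 2.7300 / 36.6
    = 8.1900 / 36.6 ≈ 0.2238

0.2238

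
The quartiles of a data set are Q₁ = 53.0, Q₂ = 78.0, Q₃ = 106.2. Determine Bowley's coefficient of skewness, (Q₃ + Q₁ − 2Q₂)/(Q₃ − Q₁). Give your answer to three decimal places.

numerator: Q₃ + Q₁ − 2Q₂ = 106.2 + 53.0 − 2×78.0 = 3.2000
denominator: Q₃ − Q₁ = 106.2 − 53.0 = 53.2000
Bowley skewness = 3.2000 / 53.2000 ≈ 0.060

0.060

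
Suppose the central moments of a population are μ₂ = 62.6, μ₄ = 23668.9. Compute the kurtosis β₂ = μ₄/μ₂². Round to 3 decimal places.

μ₂² = 62.6² = 3918.76000
μ₄/μ₂² = 23668.9 / 3918.76000 = 6.03990
β₂ ≈ 6.040

6.040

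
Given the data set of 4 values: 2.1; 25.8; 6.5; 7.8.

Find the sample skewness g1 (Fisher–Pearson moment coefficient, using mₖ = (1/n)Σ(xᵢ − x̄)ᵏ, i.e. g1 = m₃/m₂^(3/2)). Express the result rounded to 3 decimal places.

0.962

x̄ = (2.1 + 25.8 + 6.5 + 7.8) / 4 = 10.5500
deviations (xᵢ − x̄): -8.4500, 15.2500, -4.0500, -2.7500
Σ(xᵢ − x̄)² = 327.9300 ⇒ m₂ = 327.9300/4 = 81.98250
Σ(xᵢ − x̄)³ = 2856.0000 ⇒ m₃ = 2856.0000/4 = 714.00000
m₂^(3/2) = 81.98250^(1.5) = 742.30389
g1 = m₃ / m₂^(3/2) = 714.00000 / 742.30389 ≈ 0.962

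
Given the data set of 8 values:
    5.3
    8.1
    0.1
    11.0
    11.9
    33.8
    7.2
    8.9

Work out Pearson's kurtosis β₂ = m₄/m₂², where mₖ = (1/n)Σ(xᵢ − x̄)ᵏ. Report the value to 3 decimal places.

4.826

x̄ = 10.7875
Σ(xᵢ − x̄)² = 698.8487 ⇒ m₂ = 87.35609
Σ(xᵢ − x̄)⁴ = 294635.4674 ⇒ m₄ = 36829.43343
m₂² = 7631.08712
β₂ = m₄/m₂² = 36829.43343 / 7631.08712 ≈ 4.826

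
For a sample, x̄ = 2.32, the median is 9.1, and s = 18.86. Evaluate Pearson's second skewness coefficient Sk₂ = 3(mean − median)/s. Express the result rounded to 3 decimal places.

Sk₂ = 3(2.32 − 9.1) / 18.86 = 3 × -6.7800 / 18.86
    = -20.3400 / 18.86 ≈ -1.078

-1.078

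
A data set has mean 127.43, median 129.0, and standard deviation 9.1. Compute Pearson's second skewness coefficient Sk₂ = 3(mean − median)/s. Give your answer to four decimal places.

-0.5176

Sk₂ = 3(127.43 − 129.0) / 9.1 = 3 × -1.5700 / 9.1
    = -4.7100 / 9.1 ≈ -0.5176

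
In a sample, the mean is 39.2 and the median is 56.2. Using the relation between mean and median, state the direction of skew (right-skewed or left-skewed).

left-skewed

mean − median = 39.2 − 56.2 = -17.0
mean < median ⇒ the longer tail is on the left ⇒ left-skewed (negatively skewed).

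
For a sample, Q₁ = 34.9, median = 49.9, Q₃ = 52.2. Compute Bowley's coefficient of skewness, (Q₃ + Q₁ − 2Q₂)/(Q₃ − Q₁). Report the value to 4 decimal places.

numerator: Q₃ + Q₁ − 2Q₂ = 52.2 + 34.9 − 2×49.9 = -12.7000
denominator: Q₃ − Q₁ = 52.2 − 34.9 = 17.3000
Bowley skewness = -12.7000 / 17.3000 ≈ -0.7341

-0.7341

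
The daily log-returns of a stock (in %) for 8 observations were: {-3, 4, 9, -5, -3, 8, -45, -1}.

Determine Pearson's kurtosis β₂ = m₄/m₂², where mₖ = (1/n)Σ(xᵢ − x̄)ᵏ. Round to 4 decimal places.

x̄ = -4.5000
Σ(xᵢ − x̄)² = 2068.0000 ⇒ m₂ = 258.50000
Σ(xᵢ − x̄)⁴ = 2753429.5000 ⇒ m₄ = 344178.68750
m₂² = 66822.25000
β₂ = m₄/m₂² = 344178.68750 / 66822.25000 ≈ 5.1507

5.1507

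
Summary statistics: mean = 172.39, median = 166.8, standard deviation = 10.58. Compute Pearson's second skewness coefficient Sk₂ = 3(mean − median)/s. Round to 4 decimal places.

Sk₂ = 3(172.39 − 166.8) / 10.58 = 3 × 5.5900 / 10.58
    = 16.7700 / 10.58 ≈ 1.5851

1.5851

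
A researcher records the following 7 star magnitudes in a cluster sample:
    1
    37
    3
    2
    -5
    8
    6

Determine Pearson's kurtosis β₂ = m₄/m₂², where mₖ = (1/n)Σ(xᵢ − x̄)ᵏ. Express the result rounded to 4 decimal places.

4.4035

x̄ = 7.4286
Σ(xᵢ − x̄)² = 1121.7143 ⇒ m₂ = 160.24490
Σ(xᵢ − x̄)⁴ = 791522.7405 ⇒ m₄ = 113074.67722
m₂² = 25678.42732
β₂ = m₄/m₂² = 113074.67722 / 25678.42732 ≈ 4.4035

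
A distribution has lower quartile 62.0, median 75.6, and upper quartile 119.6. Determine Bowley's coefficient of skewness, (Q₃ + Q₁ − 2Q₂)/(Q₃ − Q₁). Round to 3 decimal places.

numerator: Q₃ + Q₁ − 2Q₂ = 119.6 + 62.0 − 2×75.6 = 30.4000
denominator: Q₃ − Q₁ = 119.6 − 62.0 = 57.6000
Bowley skewness = 30.4000 / 57.6000 ≈ 0.528

0.528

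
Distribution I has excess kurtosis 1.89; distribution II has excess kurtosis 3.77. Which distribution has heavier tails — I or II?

Higher excess kurtosis ⇒ heavier tails relative to the normal distribution.
1.89 vs 3.77: the larger is 3.77, so II has heavier tails.

II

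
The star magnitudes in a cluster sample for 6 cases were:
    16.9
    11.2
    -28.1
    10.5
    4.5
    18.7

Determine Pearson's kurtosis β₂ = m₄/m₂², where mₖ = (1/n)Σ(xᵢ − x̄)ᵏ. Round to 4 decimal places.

3.6122

x̄ = 5.6167
Σ(xᵢ − x̄)² = 1491.5683 ⇒ m₂ = 248.59472
Σ(xᵢ − x̄)⁴ = 1339396.3728 ⇒ m₄ = 223232.72880
m₂² = 61799.33592
β₂ = m₄/m₂² = 223232.72880 / 61799.33592 ≈ 3.6122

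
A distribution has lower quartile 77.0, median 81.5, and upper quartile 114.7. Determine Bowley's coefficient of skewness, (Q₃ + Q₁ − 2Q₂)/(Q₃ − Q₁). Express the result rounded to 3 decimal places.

0.761

numerator: Q₃ + Q₁ − 2Q₂ = 114.7 + 77.0 − 2×81.5 = 28.7000
denominator: Q₃ − Q₁ = 114.7 − 77.0 = 37.7000
Bowley skewness = 28.7000 / 37.7000 ≈ 0.761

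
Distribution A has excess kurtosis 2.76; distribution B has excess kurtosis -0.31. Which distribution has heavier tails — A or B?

A

Higher excess kurtosis ⇒ heavier tails relative to the normal distribution.
2.76 vs -0.31: the larger is 2.76, so A has heavier tails. (A is leptokurtic — heavier-than-normal tails; the other is platykurtic.)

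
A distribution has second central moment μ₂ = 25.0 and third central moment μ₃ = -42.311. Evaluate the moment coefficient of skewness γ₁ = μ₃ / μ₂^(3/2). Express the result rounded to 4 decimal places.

-0.3385

σ = √μ₂ = √25.0 = 5.00000
σ³ = μ₂^(3/2) = 125.00000
γ₁ = μ₃/σ³ = -42.311 / 125.00000 ≈ -0.3385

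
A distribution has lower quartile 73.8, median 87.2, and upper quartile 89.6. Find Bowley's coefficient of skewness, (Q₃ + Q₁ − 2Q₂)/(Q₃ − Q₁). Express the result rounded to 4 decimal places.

numerator: Q₃ + Q₁ − 2Q₂ = 89.6 + 73.8 − 2×87.2 = -11.0000
denominator: Q₃ − Q₁ = 89.6 − 73.8 = 15.8000
Bowley skewness = -11.0000 / 15.8000 ≈ -0.6962

-0.6962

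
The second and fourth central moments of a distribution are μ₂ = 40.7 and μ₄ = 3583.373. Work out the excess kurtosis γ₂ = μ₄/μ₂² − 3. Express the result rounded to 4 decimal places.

μ₂² = 40.7² = 1656.49000
μ₄/μ₂² = 3583.373 / 1656.49000 = 2.16323
γ₂ = 2.16323 − 3 ≈ -0.8368

-0.8368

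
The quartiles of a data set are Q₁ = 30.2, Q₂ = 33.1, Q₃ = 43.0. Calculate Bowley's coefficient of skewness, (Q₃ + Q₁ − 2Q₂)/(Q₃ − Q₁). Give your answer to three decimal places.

numerator: Q₃ + Q₁ − 2Q₂ = 43.0 + 30.2 − 2×33.1 = 7.0000
denominator: Q₃ − Q₁ = 43.0 − 30.2 = 12.8000
Bowley skewness = 7.0000 / 12.8000 ≈ 0.547

0.547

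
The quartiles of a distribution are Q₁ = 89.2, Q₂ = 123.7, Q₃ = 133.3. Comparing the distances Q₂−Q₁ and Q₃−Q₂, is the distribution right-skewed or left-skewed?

Q₂ − Q₁ = 34.5;  Q₃ − Q₂ = 9.6
Q₂ − Q₁ > Q₃ − Q₂ ⇒ the lower half is more spread out ⇒ left-skewed.

left-skewed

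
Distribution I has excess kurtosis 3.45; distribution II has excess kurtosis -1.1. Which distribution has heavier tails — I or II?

I

Higher excess kurtosis ⇒ heavier tails relative to the normal distribution.
3.45 vs -1.1: the larger is 3.45, so I has heavier tails. (I is leptokurtic — heavier-than-normal tails; the other is platykurtic.)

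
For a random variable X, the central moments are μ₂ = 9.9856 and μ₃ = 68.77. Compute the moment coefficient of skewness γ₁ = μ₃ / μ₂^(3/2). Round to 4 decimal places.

2.1794

σ = √μ₂ = √9.9856 = 3.16000
σ³ = μ₂^(3/2) = 31.55450
γ₁ = μ₃/σ³ = 68.77 / 31.55450 ≈ 2.1794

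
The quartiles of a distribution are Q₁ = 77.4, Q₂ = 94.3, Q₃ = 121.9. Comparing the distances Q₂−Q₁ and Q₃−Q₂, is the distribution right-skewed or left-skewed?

Q₂ − Q₁ = 16.9;  Q₃ − Q₂ = 27.6
Q₃ − Q₂ > Q₂ − Q₁ ⇒ the upper half is more spread out ⇒ right-skewed.

right-skewed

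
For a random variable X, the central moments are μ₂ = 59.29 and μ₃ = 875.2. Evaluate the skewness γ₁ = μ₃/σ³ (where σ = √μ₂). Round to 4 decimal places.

1.9171

σ = √μ₂ = √59.29 = 7.70000
σ³ = μ₂^(3/2) = 456.53300
γ₁ = μ₃/σ³ = 875.2 / 456.53300 ≈ 1.9171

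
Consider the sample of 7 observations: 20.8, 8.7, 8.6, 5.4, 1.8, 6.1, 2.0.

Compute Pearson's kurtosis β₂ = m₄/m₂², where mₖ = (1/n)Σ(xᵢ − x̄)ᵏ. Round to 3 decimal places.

x̄ = 7.6286
Σ(xᵢ − x̄)² = 248.5343 ⇒ m₂ = 35.50490
Σ(xᵢ − x̄)⁴ = 32287.6980 ⇒ m₄ = 4612.52828
m₂² = 1260.59778
β₂ = m₄/m₂² = 4612.52828 / 1260.59778 ≈ 3.659

3.659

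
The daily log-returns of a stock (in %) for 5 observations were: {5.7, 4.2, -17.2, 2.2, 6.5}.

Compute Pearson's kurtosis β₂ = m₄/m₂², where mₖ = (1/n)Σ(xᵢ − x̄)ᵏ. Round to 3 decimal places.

3.112

x̄ = 0.2800
Σ(xᵢ − x̄)² = 392.6680 ⇒ m₂ = 78.53360
Σ(xᵢ − x̄)⁴ = 95970.5279 ⇒ m₄ = 19194.10558
m₂² = 6167.52633
β₂ = m₄/m₂² = 19194.10558 / 6167.52633 ≈ 3.112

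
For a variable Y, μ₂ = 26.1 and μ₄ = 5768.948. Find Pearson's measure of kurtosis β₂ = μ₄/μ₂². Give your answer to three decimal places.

8.469

μ₂² = 26.1² = 681.21000
μ₄/μ₂² = 5768.948 / 681.21000 = 8.46868
β₂ ≈ 8.469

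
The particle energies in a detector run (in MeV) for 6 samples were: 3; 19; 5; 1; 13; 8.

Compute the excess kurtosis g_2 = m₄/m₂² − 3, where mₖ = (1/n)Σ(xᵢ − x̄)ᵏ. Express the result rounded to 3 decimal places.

x̄ = 8.1667
Σ(xᵢ − x̄)² = 228.8333 ⇒ m₂ = 38.13889
Σ(xᵢ − x̄)⁴ = 17770.4861 ⇒ m₄ = 2961.74769
m₂² = 1454.57485
g_2 = m₄/m₂² − 3 = 2.03616 − 3 ≈ -0.964

-0.964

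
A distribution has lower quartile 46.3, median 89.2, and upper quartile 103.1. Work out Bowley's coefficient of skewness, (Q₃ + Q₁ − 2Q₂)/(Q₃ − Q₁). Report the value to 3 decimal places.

-0.511

numerator: Q₃ + Q₁ − 2Q₂ = 103.1 + 46.3 − 2×89.2 = -29.0000
denominator: Q₃ − Q₁ = 103.1 − 46.3 = 56.8000
Bowley skewness = -29.0000 / 56.8000 ≈ -0.511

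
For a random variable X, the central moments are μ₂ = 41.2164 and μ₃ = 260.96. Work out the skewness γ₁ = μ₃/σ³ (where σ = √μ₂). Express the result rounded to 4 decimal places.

σ = √μ₂ = √41.2164 = 6.42000
σ³ = μ₂^(3/2) = 264.60929
γ₁ = μ₃/σ³ = 260.96 / 264.60929 ≈ 0.9862

0.9862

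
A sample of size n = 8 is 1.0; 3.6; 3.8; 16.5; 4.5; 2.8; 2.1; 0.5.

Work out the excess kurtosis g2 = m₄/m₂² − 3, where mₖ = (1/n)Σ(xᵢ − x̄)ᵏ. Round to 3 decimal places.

x̄ = 4.3500
Σ(xᵢ − x̄)² = 182.0200 ⇒ m₂ = 22.75250
Σ(xᵢ − x̄)⁴ = 22169.8629 ⇒ m₄ = 2771.23286
m₂² = 517.67626
g2 = m₄/m₂² − 3 = 5.35322 − 3 ≈ 2.353

2.353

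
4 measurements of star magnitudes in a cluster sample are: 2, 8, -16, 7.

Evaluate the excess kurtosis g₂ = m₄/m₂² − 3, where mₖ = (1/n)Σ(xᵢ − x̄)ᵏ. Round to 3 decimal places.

-0.829

x̄ = 0.2500
Σ(xᵢ − x̄)² = 372.7500 ⇒ m₂ = 93.18750
Σ(xᵢ − x̄)⁴ = 75421.8281 ⇒ m₄ = 18855.45703
m₂² = 8683.91016
g₂ = m₄/m₂² − 3 = 2.17131 − 3 ≈ -0.829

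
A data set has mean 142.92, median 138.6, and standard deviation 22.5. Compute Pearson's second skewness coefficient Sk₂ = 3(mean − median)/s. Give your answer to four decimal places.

Sk₂ = 3(142.92 − 138.6) / 22.5 = 3 × 4.3200 / 22.5
    = 12.9600 / 22.5 ≈ 0.5760

0.5760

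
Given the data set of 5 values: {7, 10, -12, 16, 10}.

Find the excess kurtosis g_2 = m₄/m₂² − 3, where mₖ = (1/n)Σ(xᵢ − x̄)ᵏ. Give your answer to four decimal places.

-0.1399

x̄ = 6.2000
Σ(xᵢ − x̄)² = 456.8000 ⇒ m₂ = 91.36000
Σ(xᵢ − x̄)⁴ = 119361.0560 ⇒ m₄ = 23872.21120
m₂² = 8346.64960
g_2 = m₄/m₂² − 3 = 2.86010 − 3 ≈ -0.1399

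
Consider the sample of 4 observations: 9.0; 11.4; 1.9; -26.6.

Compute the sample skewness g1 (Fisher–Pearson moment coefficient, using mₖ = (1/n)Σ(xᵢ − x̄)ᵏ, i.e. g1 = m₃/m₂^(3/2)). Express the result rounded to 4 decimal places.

x̄ = (9.0 + 11.4 + 1.9 - 26.6) / 4 = -1.0750
deviations (xᵢ − x̄): 10.0750, 12.4750, 2.9750, -25.5250
Σ(xᵢ − x̄)² = 917.5075 ⇒ m₂ = 917.5075/4 = 229.37688
Σ(xᵢ − x̄)³ = -13639.7621 ⇒ m₃ = -13639.7621/4 = -3409.94053
m₂^(3/2) = 229.37688^(1.5) = 3473.95707
g1 = m₃ / m₂^(3/2) = -3409.94053 / 3473.95707 ≈ -0.9816

-0.9816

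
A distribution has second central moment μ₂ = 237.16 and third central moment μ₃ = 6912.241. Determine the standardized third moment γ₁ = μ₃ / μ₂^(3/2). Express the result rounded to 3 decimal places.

1.893

σ = √μ₂ = √237.16 = 15.40000
σ³ = μ₂^(3/2) = 3652.26400
γ₁ = μ₃/σ³ = 6912.241 / 3652.26400 ≈ 1.893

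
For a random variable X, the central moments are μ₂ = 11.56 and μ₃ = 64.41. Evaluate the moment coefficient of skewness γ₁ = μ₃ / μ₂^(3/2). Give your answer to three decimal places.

σ = √μ₂ = √11.56 = 3.40000
σ³ = μ₂^(3/2) = 39.30400
γ₁ = μ₃/σ³ = 64.41 / 39.30400 ≈ 1.639

1.639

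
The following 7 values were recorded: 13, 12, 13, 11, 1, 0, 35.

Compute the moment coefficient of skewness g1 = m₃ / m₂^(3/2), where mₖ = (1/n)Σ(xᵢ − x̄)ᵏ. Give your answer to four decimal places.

x̄ = (13 + 12 + 13 + 11 + 1 + 0 + 35) / 7 = 12.1429
deviations (xᵢ − x̄): 0.8571, -0.1429, 0.8571, -1.1429, -11.1429, -12.1429, 22.8571
Σ(xᵢ − x̄)² = 796.8571 ⇒ m₂ = 796.8571/7 = 113.83673
Σ(xᵢ − x̄)³ = 8767.4694 ⇒ m₃ = 8767.4694/7 = 1252.49563
m₂^(3/2) = 113.83673^(1.5) = 1214.57306
g1 = m₃ / m₂^(3/2) = 1252.49563 / 1214.57306 ≈ 1.0312

1.0312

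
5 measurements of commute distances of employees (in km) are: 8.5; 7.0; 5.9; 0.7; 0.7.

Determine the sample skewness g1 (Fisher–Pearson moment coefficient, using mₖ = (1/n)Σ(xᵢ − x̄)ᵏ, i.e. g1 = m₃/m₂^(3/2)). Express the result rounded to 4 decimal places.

x̄ = (8.5 + 7.0 + 5.9 + 0.7 + 0.7) / 5 = 4.5600
deviations (xᵢ − x̄): 3.9400, 2.4400, 1.3400, -3.8600, -3.8600
Σ(xᵢ − x̄)² = 53.0720 ⇒ m₂ = 53.0720/5 = 10.61440
Σ(xᵢ − x̄)³ = -36.9290 ⇒ m₃ = -36.9290/5 = -7.38581
m₂^(3/2) = 10.61440^(1.5) = 34.58145
g1 = m₃ / m₂^(3/2) = -7.38581 / 34.58145 ≈ -0.2136

-0.2136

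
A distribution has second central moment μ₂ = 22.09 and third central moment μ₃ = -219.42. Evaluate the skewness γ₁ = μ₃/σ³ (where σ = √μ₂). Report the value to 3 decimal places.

-2.113

σ = √μ₂ = √22.09 = 4.70000
σ³ = μ₂^(3/2) = 103.82300
γ₁ = μ₃/σ³ = -219.42 / 103.82300 ≈ -2.113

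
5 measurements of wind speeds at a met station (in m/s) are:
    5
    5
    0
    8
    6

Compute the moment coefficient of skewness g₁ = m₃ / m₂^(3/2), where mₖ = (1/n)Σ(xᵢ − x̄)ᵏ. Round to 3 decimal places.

-0.829

x̄ = (5 + 5 + 0 + 8 + 6) / 5 = 4.8000
deviations (xᵢ − x̄): 0.2000, 0.2000, -4.8000, 3.2000, 1.2000
Σ(xᵢ − x̄)² = 34.8000 ⇒ m₂ = 34.8000/5 = 6.96000
Σ(xᵢ − x̄)³ = -76.0800 ⇒ m₃ = -76.0800/5 = -15.21600
m₂^(3/2) = 6.96000^(1.5) = 18.36174
g₁ = m₃ / m₂^(3/2) = -15.21600 / 18.36174 ≈ -0.829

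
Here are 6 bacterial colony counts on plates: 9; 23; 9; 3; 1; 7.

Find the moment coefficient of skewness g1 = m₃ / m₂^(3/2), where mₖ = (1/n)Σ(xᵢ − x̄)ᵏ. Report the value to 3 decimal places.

x̄ = (9 + 23 + 9 + 3 + 1 + 7) / 6 = 8.6667
deviations (xᵢ − x̄): 0.3333, 14.3333, 0.3333, -5.6667, -7.6667, -1.6667
Σ(xᵢ − x̄)² = 299.3333 ⇒ m₂ = 299.3333/6 = 49.88889
Σ(xᵢ − x̄)³ = 2307.5556 ⇒ m₃ = 2307.5556/6 = 384.59259
m₂^(3/2) = 49.88889^(1.5) = 352.37553
g1 = m₃ / m₂^(3/2) = 384.59259 / 352.37553 ≈ 1.091

1.091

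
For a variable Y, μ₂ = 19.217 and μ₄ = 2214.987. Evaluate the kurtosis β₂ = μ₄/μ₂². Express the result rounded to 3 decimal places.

5.998

μ₂² = 19.217² = 369.29309
μ₄/μ₂² = 2214.987 / 369.29309 = 5.99791
β₂ ≈ 5.998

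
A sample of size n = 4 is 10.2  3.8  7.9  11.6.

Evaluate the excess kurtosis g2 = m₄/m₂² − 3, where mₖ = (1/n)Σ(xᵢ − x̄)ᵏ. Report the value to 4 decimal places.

-1.1681

x̄ = 8.3750
Σ(xᵢ − x̄)² = 34.8875 ⇒ m₂ = 8.72187
Σ(xᵢ − x̄)⁴ = 557.4080 ⇒ m₄ = 139.35201
m₂² = 76.07110
g2 = m₄/m₂² − 3 = 1.83187 − 3 ≈ -1.1681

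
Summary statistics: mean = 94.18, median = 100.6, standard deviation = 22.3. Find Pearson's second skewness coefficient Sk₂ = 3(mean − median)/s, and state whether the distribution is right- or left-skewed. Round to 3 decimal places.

-0.864, left-skewed

Sk₂ = 3(94.18 − 100.6) / 22.3 = 3 × -6.4200 / 22.3
    = -19.2600 / 22.3 ≈ -0.864
Sk₂ < 0 ⇒ mean < median ⇒ left-skewed (negative skew).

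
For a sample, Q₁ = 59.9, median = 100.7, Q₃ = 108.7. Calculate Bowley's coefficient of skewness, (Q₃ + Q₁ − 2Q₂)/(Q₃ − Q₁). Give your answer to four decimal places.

numerator: Q₃ + Q₁ − 2Q₂ = 108.7 + 59.9 − 2×100.7 = -32.8000
denominator: Q₃ − Q₁ = 108.7 − 59.9 = 48.8000
Bowley skewness = -32.8000 / 48.8000 ≈ -0.6721

-0.6721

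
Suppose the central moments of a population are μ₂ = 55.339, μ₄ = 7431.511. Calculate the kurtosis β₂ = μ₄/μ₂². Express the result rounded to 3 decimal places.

2.427

μ₂² = 55.339² = 3062.40492
μ₄/μ₂² = 7431.511 / 3062.40492 = 2.42669
β₂ ≈ 2.427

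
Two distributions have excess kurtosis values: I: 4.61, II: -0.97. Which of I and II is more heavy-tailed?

Higher excess kurtosis ⇒ heavier tails relative to the normal distribution.
4.61 vs -0.97: the larger is 4.61, so I has heavier tails. (I is leptokurtic — heavier-than-normal tails; the other is platykurtic.)

I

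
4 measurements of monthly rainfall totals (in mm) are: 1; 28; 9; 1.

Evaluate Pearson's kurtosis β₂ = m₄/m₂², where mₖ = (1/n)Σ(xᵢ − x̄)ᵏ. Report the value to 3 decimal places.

x̄ = 9.7500
Σ(xᵢ − x̄)² = 486.7500 ⇒ m₂ = 121.68750
Σ(xᵢ − x̄)⁴ = 122654.5781 ⇒ m₄ = 30663.64453
m₂² = 14807.84766
β₂ = m₄/m₂² = 30663.64453 / 14807.84766 ≈ 2.071

2.071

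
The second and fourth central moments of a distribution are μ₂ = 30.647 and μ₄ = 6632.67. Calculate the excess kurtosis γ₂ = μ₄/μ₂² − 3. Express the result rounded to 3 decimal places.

μ₂² = 30.647² = 939.23861
μ₄/μ₂² = 6632.67 / 939.23861 = 7.06175
γ₂ = 7.06175 − 3 ≈ 4.062

4.062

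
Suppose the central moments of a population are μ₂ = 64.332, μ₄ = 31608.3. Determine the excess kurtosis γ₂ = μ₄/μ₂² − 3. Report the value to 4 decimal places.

μ₂² = 64.332² = 4138.60622
μ₄/μ₂² = 31608.3 / 4138.60622 = 7.63743
γ₂ = 7.63743 − 3 ≈ 4.6374

4.6374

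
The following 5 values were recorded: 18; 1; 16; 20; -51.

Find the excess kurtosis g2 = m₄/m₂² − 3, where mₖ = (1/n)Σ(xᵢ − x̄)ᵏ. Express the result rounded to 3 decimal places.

x̄ = 0.8000
Σ(xᵢ − x̄)² = 3578.8000 ⇒ m₂ = 715.76000
Σ(xᵢ − x̄)⁴ = 7476573.1360 ⇒ m₄ = 1495314.62720
m₂² = 512312.37760
g2 = m₄/m₂² − 3 = 2.91876 − 3 ≈ -0.081

-0.081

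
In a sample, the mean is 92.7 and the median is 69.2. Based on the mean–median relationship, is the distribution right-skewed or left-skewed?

mean − median = 92.7 − 69.2 = 23.5
mean > median ⇒ the longer tail is on the right ⇒ right-skewed (positively skewed).

right-skewed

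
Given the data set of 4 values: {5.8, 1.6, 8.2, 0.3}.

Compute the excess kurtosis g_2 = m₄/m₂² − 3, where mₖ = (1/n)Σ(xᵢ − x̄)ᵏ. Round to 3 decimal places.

-1.662

x̄ = 3.9750
Σ(xᵢ − x̄)² = 40.3275 ⇒ m₂ = 10.08187
Σ(xᵢ − x̄)⁴ = 543.9564 ⇒ m₄ = 135.98911
m₂² = 101.64420
g_2 = m₄/m₂² − 3 = 1.33789 − 3 ≈ -1.662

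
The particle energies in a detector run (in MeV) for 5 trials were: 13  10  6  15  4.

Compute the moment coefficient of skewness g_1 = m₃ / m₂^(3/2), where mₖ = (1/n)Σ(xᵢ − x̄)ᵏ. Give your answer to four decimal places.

-0.0723

x̄ = (13 + 10 + 6 + 15 + 4) / 5 = 9.6000
deviations (xᵢ − x̄): 3.4000, 0.4000, -3.6000, 5.4000, -5.6000
Σ(xᵢ − x̄)² = 85.2000 ⇒ m₂ = 85.2000/5 = 17.04000
Σ(xᵢ − x̄)³ = -25.4400 ⇒ m₃ = -25.4400/5 = -5.08800
m₂^(3/2) = 17.04000^(1.5) = 70.34033
g_1 = m₃ / m₂^(3/2) = -5.08800 / 70.34033 ≈ -0.0723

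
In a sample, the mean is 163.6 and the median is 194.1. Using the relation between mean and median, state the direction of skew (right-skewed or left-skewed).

mean − median = 163.6 − 194.1 = -30.5
mean < median ⇒ the longer tail is on the left ⇒ left-skewed (negatively skewed).

left-skewed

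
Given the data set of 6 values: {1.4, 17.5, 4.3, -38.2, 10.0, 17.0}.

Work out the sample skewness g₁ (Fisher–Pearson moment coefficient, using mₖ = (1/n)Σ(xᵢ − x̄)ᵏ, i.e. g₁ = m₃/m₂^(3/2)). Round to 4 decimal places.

-1.4080

x̄ = (1.4 + 17.5 + 4.3 - 38.2 + 10.0 + 17.0) / 6 = 2.0000
deviations (xᵢ − x̄): -0.6000, 15.5000, 2.3000, -40.2000, 8.0000, 15.0000
Σ(xᵢ − x̄)² = 2150.9400 ⇒ m₂ = 2150.9400/6 = 358.49000
Σ(xᵢ − x̄)³ = -57341.9820 ⇒ m₃ = -57341.9820/6 = -9556.99700
m₂^(3/2) = 358.49000^(1.5) = 6787.58949
g₁ = m₃ / m₂^(3/2) = -9556.99700 / 6787.58949 ≈ -1.4080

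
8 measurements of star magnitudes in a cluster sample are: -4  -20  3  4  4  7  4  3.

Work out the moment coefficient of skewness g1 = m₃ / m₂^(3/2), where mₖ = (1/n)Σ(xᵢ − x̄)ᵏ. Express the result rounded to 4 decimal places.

x̄ = (-4 - 20 + 3 + 4 + 4 + 7 + 4 + 3) / 8 = 0.1250
deviations (xᵢ − x̄): -4.1250, -20.1250, 2.8750, 3.8750, 3.8750, 6.8750, 3.8750, 2.8750
Σ(xᵢ − x̄)² = 530.8750 ⇒ m₂ = 530.8750/8 = 66.35938
Σ(xᵢ − x̄)³ = -7674.0938 ⇒ m₃ = -7674.0938/8 = -959.26172
m₂^(3/2) = 66.35938^(1.5) = 540.57186
g1 = m₃ / m₂^(3/2) = -959.26172 / 540.57186 ≈ -1.7745

-1.7745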